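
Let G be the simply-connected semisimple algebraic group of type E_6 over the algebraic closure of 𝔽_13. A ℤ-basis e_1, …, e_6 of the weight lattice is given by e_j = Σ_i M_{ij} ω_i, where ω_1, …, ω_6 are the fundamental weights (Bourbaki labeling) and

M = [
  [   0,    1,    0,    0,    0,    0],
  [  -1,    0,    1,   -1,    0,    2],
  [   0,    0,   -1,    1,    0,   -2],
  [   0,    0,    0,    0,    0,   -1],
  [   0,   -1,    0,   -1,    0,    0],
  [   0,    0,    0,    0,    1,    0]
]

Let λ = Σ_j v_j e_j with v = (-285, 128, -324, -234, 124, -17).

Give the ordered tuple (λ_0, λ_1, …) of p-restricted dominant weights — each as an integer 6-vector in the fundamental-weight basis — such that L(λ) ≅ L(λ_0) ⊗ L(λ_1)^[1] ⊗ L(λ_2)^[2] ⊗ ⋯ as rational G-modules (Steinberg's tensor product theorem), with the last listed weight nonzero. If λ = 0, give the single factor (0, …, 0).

In the fundamental-weight basis, λ has coordinates c = M·v (v = (-285, 128, -324, -234, 124, -17)):
  c_1 = 0*-285 + 1*128 + 0*-324 + 0*-234 + 0*124 + 0*-17 = 128
  c_2 = -1*-285 + 0*128 + 1*-324 + -1*-234 + 0*124 + 2*-17 = 161
  c_3 = 0*-285 + 0*128 + -1*-324 + 1*-234 + 0*124 + -2*-17 = 124
  c_4 = 0*-285 + 0*128 + 0*-324 + 0*-234 + 0*124 + -1*-17 = 17
  c_5 = 0*-285 + -1*128 + 0*-324 + -1*-234 + 0*124 + 0*-17 = 106
  c_6 = 0*-285 + 0*128 + 0*-324 + 0*-234 + 1*124 + 0*-17 = 124
p = 13; digits c_i = Σ_j d_{ij}·13^j, 0 ≤ d_{ij} < 13:
  c_1 = 128 = 11·13^0 + 9·13^1
  c_2 = 161 = 5·13^0 + 12·13^1
  c_3 = 124 = 7·13^0 + 9·13^1
  c_4 = 17 = 4·13^0 + 1·13^1
  c_5 = 106 = 2·13^0 + 8·13^1
  c_6 = 124 = 7·13^0 + 9·13^1
p-restricted factor λ_0 = (11, 5, 7, 4, 2, 7)
p-restricted factor λ_1 = (9, 12, 9, 1, 8, 9)

((11, 5, 7, 4, 2, 7), (9, 12, 9, 1, 8, 9))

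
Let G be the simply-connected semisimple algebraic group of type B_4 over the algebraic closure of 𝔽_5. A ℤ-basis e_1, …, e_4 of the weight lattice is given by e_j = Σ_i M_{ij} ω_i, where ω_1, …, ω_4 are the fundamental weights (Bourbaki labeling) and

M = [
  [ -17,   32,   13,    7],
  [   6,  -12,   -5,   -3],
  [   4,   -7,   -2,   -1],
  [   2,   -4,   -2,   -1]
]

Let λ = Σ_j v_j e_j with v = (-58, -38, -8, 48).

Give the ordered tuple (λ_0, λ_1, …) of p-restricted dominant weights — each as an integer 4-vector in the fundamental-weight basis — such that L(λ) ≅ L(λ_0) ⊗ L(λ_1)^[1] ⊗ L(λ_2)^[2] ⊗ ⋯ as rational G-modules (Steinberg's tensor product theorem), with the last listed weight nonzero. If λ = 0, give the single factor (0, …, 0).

((2, 4, 2, 4),)

Change of basis e → ω: c = M·v where v = (-58, -38, -8, 48):
  c_1 = (-17)·(-58) + (32)·(-38) + (13)·(-8) + (7)·(48) = 2
  c_2 = (6)·(-58) + (-12)·(-38) + (-5)·(-8) + (-3)·(48) = 4
  c_3 = (4)·(-58) + (-7)·(-38) + (-2)·(-8) + (-1)·(48) = 2
  c_4 = (2)·(-58) + (-4)·(-38) + (-2)·(-8) + (-1)·(48) = 4
Expand coordinatewise in base 5:
  c_1 = 2 = 2·5^0
  c_2 = 4 = 4·5^0
  c_3 = 2 = 2·5^0
  c_4 = 4 = 4·5^0
p-restricted factor λ_0 = (2, 4, 2, 4)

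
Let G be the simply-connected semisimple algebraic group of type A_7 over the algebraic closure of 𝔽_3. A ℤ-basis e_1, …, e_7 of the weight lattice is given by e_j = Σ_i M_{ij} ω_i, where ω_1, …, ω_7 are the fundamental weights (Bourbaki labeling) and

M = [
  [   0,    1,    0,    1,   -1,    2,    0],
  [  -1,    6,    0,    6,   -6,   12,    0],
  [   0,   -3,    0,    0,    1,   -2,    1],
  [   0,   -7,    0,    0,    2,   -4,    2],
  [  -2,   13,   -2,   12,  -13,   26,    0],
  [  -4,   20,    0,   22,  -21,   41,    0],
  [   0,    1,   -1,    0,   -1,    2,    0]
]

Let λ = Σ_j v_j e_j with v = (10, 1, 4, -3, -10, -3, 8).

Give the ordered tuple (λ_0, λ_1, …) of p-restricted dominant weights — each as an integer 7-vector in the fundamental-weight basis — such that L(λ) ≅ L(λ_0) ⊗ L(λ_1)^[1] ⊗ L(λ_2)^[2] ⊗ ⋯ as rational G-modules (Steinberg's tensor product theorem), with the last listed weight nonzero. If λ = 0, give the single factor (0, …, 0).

((2, 2, 1, 1, 1, 1, 1),)

ω-coordinates c = M·v, v = (10, 1, 4, -3, -10, -3, 8):
  c_1 = (0)·(10) + (1)·(1) + (0)·(4) + (1)·(-3) + (-1)·(-10) + (2)·(-3) + (0)·(8) = 2
  c_2 = (-1)·(10) + (6)·(1) + (0)·(4) + (6)·(-3) + (-6)·(-10) + (12)·(-3) + (0)·(8) = 2
  c_3 = (0)·(10) + (-3)·(1) + (0)·(4) + (0)·(-3) + (1)·(-10) + (-2)·(-3) + (1)·(8) = 1
  c_4 = (0)·(10) + (-7)·(1) + (0)·(4) + (0)·(-3) + (2)·(-10) + (-4)·(-3) + (2)·(8) = 1
  c_5 = (-2)·(10) + (13)·(1) + (-2)·(4) + (12)·(-3) + (-13)·(-10) + (26)·(-3) + (0)·(8) = 1
  c_6 = (-4)·(10) + (20)·(1) + (0)·(4) + (22)·(-3) + (-21)·(-10) + (41)·(-3) + (0)·(8) = 1
  c_7 = (0)·(10) + (1)·(1) + (-1)·(4) + (0)·(-3) + (-1)·(-10) + (2)·(-3) + (0)·(8) = 1
Expand coordinatewise in base 3:
  c_1 = 2 = 2·3^0
  c_2 = 2 = 2·3^0
  c_3 = 1 = 1·3^0
  c_4 = 1 = 1·3^0
  c_5 = 1 = 1·3^0
  c_6 = 1 = 1·3^0
  c_7 = 1 = 1·3^0
λ_0 = (2, 2, 1, 1, 1, 1, 1)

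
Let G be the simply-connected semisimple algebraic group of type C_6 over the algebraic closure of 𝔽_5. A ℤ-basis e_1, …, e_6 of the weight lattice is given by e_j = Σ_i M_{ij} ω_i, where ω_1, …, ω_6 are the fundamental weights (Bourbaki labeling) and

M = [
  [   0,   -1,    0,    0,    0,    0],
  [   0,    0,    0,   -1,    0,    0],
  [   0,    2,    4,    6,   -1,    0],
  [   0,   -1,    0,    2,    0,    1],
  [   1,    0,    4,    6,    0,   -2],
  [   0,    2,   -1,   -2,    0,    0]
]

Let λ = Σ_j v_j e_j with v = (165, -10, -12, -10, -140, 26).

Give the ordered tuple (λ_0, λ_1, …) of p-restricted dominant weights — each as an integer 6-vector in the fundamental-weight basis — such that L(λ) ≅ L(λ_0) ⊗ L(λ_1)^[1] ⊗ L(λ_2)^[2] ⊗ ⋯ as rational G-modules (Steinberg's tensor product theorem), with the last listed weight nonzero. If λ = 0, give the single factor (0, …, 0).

((0, 0, 2, 1, 0, 2), (2, 2, 2, 3, 1, 2))

Change of basis e → ω: c = M·v where v = (165, -10, -12, -10, -140, 26):
  c_1 = (0)·(165) + (-1)·(-10) + (0)·(-12) + (0)·(-10) + (0)·(-140) + (0)·(26) = 10
  c_2 = (0)·(165) + (0)·(-10) + (0)·(-12) + (-1)·(-10) + (0)·(-140) + (0)·(26) = 10
  c_3 = (0)·(165) + (2)·(-10) + (4)·(-12) + (6)·(-10) + (-1)·(-140) + (0)·(26) = 12
  c_4 = (0)·(165) + (-1)·(-10) + (0)·(-12) + (2)·(-10) + (0)·(-140) + (1)·(26) = 16
  c_5 = (1)·(165) + (0)·(-10) + (4)·(-12) + (6)·(-10) + (0)·(-140) + (-2)·(26) = 5
  c_6 = (0)·(165) + (2)·(-10) + (-1)·(-12) + (-2)·(-10) + (0)·(-140) + (0)·(26) = 12
Expand coordinatewise in base 5:
  c_1 = 10 = 0·5^0 + 2·5^1
  c_2 = 10 = 0·5^0 + 2·5^1
  c_3 = 12 = 2·5^0 + 2·5^1
  c_4 = 16 = 1·5^0 + 3·5^1
  c_5 = 5 = 0·5^0 + 1·5^1
  c_6 = 12 = 2·5^0 + 2·5^1
p-restricted factor λ_0 = (0, 0, 2, 1, 0, 2)
p-restricted factor λ_1 = (2, 2, 2, 3, 1, 2)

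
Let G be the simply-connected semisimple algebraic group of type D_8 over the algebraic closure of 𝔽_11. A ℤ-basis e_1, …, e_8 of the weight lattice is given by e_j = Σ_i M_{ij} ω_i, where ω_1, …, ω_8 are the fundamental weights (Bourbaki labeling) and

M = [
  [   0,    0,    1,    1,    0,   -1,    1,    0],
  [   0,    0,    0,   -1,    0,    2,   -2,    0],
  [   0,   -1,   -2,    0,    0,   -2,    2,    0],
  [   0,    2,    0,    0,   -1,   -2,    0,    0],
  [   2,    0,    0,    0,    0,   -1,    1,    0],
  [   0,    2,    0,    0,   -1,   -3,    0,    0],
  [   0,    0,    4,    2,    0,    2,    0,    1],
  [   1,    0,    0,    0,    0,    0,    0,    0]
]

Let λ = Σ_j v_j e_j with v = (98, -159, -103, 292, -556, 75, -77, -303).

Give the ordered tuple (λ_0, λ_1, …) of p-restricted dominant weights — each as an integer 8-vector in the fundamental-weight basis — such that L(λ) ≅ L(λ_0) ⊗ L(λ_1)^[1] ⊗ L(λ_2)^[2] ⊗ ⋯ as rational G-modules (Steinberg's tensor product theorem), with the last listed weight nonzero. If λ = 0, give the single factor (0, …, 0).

In the fundamental-weight basis, λ has coordinates c = M·v (v = (98, -159, -103, 292, -556, 75, -77, -303)):
  c_1 = 0*98 + 0*-159 + 1*-103 + 1*292 + 0*-556 + -1*75 + 1*-77 + 0*-303 = 37
  c_2 = 0*98 + 0*-159 + 0*-103 + -1*292 + 0*-556 + 2*75 + -2*-77 + 0*-303 = 12
  c_3 = 0*98 + -1*-159 + -2*-103 + 0*292 + 0*-556 + -2*75 + 2*-77 + 0*-303 = 61
  c_4 = 0*98 + 2*-159 + 0*-103 + 0*292 + -1*-556 + -2*75 + 0*-77 + 0*-303 = 88
  c_5 = 2*98 + 0*-159 + 0*-103 + 0*292 + 0*-556 + -1*75 + 1*-77 + 0*-303 = 44
  c_6 = 0*98 + 2*-159 + 0*-103 + 0*292 + -1*-556 + -3*75 + 0*-77 + 0*-303 = 13
  c_7 = 0*98 + 0*-159 + 4*-103 + 2*292 + 0*-556 + 2*75 + 0*-77 + 1*-303 = 19
  c_8 = 1*98 + 0*-159 + 0*-103 + 0*292 + 0*-556 + 0*75 + 0*-77 + 0*-303 = 98
Writing each c_i in base p = 11:
  c_1 = 37 = 4·11^0 + 3·11^1
  c_2 = 12 = 1·11^0 + 1·11^1
  c_3 = 61 = 6·11^0 + 5·11^1
  c_4 = 88 = 0·11^0 + 8·11^1
  c_5 = 44 = 0·11^0 + 4·11^1
  c_6 = 13 = 2·11^0 + 1·11^1
  c_7 = 19 = 8·11^0 + 1·11^1
  c_8 = 98 = 10·11^0 + 8·11^1
Factor λ_0 = (4, 1, 6, 0, 0, 2, 8, 10)
Factor λ_1 = (3, 1, 5, 8, 4, 1, 1, 8)

((4, 1, 6, 0, 0, 2, 8, 10), (3, 1, 5, 8, 4, 1, 1, 8))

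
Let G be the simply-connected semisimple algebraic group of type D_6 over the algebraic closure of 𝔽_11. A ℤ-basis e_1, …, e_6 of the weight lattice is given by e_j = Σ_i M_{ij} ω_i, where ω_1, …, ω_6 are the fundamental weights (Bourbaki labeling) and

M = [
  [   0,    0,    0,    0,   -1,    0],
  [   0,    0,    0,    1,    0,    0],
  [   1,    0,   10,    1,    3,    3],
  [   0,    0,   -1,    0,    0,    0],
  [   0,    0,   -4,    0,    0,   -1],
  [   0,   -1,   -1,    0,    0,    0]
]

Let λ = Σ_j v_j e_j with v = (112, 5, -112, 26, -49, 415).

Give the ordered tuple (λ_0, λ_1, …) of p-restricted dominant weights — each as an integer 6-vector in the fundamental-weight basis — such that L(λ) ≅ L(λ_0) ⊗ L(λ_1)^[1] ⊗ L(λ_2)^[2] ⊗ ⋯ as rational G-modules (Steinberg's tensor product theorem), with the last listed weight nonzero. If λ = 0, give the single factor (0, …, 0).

Converting to the ω-basis (c_i = row i of M dotted with v = (112, 5, -112, 26, -49, 415)):
  c_1 = 0·112 + 0·5 + (0)·(-112) + 0·26 + (-1)·(-49) + 0·415 = 49
  c_2 = 0·112 + 0·5 + (0)·(-112) + 1·26 + (0)·(-49) + 0·415 = 26
  c_3 = 1·112 + 0·5 + (10)·(-112) + 1·26 + (3)·(-49) + 3·415 = 116
  c_4 = 0·112 + 0·5 + (-1)·(-112) + 0·26 + (0)·(-49) + 0·415 = 112
  c_5 = 0·112 + 0·5 + (-4)·(-112) + 0·26 + (0)·(-49) + (-1)·(415) = 33
  c_6 = 0·112 + (-1)·(5) + (-1)·(-112) + 0·26 + (0)·(-49) + 0·415 = 107
p = 11; digits c_i = Σ_j d_{ij}·11^j, 0 ≤ d_{ij} < 11:
  c_1 = 49 = 5·11^0 + 4·11^1
  c_2 = 26 = 4·11^0 + 2·11^1
  c_3 = 116 = 6·11^0 + 10·11^1
  c_4 = 112 = 2·11^0 + 10·11^1
  c_5 = 33 = 0·11^0 + 3·11^1
  c_6 = 107 = 8·11^0 + 9·11^1
p-restricted factor λ_0 = (5, 4, 6, 2, 0, 8)
p-restricted factor λ_1 = (4, 2, 10, 10, 3, 9)

((5, 4, 6, 2, 0, 8), (4, 2, 10, 10, 3, 9))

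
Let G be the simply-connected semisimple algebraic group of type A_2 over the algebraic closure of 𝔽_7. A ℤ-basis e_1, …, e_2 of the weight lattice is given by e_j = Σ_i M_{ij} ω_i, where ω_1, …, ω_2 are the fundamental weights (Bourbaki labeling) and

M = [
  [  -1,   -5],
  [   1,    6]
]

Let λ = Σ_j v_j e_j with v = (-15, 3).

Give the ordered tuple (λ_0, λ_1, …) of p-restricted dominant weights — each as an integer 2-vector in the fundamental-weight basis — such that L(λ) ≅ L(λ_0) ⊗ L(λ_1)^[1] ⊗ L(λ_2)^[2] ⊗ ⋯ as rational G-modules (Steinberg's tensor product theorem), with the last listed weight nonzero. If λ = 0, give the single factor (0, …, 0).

((0, 3),)

In the fundamental-weight basis, λ has coordinates c = M·v (v = (-15, 3)):
  c_1 = -1*-15 + -5*3 = 0
  c_2 = 1*-15 + 6*3 = 3
Base-7 expansion of each c_i:
  c_1 = 0
  c_2 = 3 = 3·7^0
λ_0 = (0, 3)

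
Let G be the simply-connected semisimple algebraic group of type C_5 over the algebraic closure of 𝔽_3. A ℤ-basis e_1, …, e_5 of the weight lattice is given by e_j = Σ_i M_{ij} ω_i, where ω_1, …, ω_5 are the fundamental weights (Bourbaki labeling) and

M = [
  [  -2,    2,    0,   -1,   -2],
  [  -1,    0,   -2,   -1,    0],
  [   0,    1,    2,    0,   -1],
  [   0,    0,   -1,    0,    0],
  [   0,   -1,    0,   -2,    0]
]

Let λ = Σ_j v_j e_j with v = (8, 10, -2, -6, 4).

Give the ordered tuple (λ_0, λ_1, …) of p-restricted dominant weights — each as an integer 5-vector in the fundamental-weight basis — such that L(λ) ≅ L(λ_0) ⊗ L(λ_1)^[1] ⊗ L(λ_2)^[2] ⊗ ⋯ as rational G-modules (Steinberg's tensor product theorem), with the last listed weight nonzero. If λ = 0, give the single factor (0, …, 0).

In the fundamental-weight basis, λ has coordinates c = M·v (v = (8, 10, -2, -6, 4)):
  c_1 = -2*8 + 2*10 + 0*-2 + -1*-6 + -2*4 = 2
  c_2 = -1*8 + 0*10 + -2*-2 + -1*-6 + 0*4 = 2
  c_3 = 0*8 + 1*10 + 2*-2 + 0*-6 + -1*4 = 2
  c_4 = 0*8 + 0*10 + -1*-2 + 0*-6 + 0*4 = 2
  c_5 = 0*8 + -1*10 + 0*-2 + -2*-6 + 0*4 = 2
Base-3 expansion of each c_i:
  c_1 = 2 = 2·3^0
  c_2 = 2 = 2·3^0
  c_3 = 2 = 2·3^0
  c_4 = 2 = 2·3^0
  c_5 = 2 = 2·3^0
Factor λ_0 = (2, 2, 2, 2, 2)

((2, 2, 2, 2, 2),)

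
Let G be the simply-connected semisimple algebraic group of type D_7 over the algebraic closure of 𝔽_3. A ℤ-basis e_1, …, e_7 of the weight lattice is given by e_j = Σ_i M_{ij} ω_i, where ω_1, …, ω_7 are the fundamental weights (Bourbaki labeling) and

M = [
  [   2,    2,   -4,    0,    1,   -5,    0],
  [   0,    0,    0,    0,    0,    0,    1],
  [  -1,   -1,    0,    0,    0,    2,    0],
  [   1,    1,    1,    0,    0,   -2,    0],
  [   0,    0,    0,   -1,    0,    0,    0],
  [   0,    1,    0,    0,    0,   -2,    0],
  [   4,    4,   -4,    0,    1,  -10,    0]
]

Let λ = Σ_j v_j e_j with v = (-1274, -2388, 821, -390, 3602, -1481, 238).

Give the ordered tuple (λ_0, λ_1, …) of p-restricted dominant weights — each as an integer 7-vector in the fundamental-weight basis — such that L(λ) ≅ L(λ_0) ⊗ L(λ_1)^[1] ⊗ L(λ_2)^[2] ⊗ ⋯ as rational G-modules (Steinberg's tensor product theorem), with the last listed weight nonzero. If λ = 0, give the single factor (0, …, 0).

Converting to the ω-basis (c_i = row i of M dotted with v = (-1274, -2388, 821, -390, 3602, -1481, 238)):
  c_1 = (2)·(-1274) + (2)·(-2388) + (-4)·(821) + (0)·(-390) + 1·3602 + (-5)·(-1481) + 0·238 = 399
  c_2 = (0)·(-1274) + (0)·(-2388) + 0·821 + (0)·(-390) + 0·3602 + (0)·(-1481) + 1·238 = 238
  c_3 = (-1)·(-1274) + (-1)·(-2388) + 0·821 + (0)·(-390) + 0·3602 + (2)·(-1481) + 0·238 = 700
  c_4 = (1)·(-1274) + (1)·(-2388) + 1·821 + (0)·(-390) + 0·3602 + (-2)·(-1481) + 0·238 = 121
  c_5 = (0)·(-1274) + (0)·(-2388) + 0·821 + (-1)·(-390) + 0·3602 + (0)·(-1481) + 0·238 = 390
  c_6 = (0)·(-1274) + (1)·(-2388) + 0·821 + (0)·(-390) + 0·3602 + (-2)·(-1481) + 0·238 = 574
  c_7 = (4)·(-1274) + (4)·(-2388) + (-4)·(821) + (0)·(-390) + 1·3602 + (-10)·(-1481) + 0·238 = 480
Writing each c_i in base p = 3:
  c_1 = 399 = 0·3^0 + 1·3^1 + 2·3^2 + 2·3^3 + 1·3^4 + 1·3^5
  c_2 = 238 = 1·3^0 + 1·3^1 + 2·3^2 + 2·3^3 + 2·3^4
  c_3 = 700 = 1·3^0 + 2·3^1 + 2·3^2 + 1·3^3 + 2·3^4 + 2·3^5
  c_4 = 121 = 1·3^0 + 1·3^1 + 1·3^2 + 1·3^3 + 1·3^4
  c_5 = 390 = 0·3^0 + 1·3^1 + 1·3^2 + 2·3^3 + 1·3^4 + 1·3^5
  c_6 = 574 = 1·3^0 + 2·3^1 + 0·3^2 + 0·3^3 + 1·3^4 + 2·3^5
  c_7 = 480 = 0·3^0 + 1·3^1 + 2·3^2 + 2·3^3 + 2·3^4 + 1·3^5
p-restricted factor λ_0 = (0, 1, 1, 1, 0, 1, 0)
p-restricted factor λ_1 = (1, 1, 2, 1, 1, 2, 1)
p-restricted factor λ_2 = (2, 2, 2, 1, 1, 0, 2)
p-restricted factor λ_3 = (2, 2, 1, 1, 2, 0, 2)
p-restricted factor λ_4 = (1, 2, 2, 1, 1, 1, 2)
p-restricted factor λ_5 = (1, 0, 2, 0, 1, 2, 1)

((0, 1, 1, 1, 0, 1, 0), (1, 1, 2, 1, 1, 2, 1), (2, 2, 2, 1, 1, 0, 2), (2, 2, 1, 1, 2, 0, 2), (1, 2, 2, 1, 1, 1, 2), (1, 0, 2, 0, 1, 2, 1))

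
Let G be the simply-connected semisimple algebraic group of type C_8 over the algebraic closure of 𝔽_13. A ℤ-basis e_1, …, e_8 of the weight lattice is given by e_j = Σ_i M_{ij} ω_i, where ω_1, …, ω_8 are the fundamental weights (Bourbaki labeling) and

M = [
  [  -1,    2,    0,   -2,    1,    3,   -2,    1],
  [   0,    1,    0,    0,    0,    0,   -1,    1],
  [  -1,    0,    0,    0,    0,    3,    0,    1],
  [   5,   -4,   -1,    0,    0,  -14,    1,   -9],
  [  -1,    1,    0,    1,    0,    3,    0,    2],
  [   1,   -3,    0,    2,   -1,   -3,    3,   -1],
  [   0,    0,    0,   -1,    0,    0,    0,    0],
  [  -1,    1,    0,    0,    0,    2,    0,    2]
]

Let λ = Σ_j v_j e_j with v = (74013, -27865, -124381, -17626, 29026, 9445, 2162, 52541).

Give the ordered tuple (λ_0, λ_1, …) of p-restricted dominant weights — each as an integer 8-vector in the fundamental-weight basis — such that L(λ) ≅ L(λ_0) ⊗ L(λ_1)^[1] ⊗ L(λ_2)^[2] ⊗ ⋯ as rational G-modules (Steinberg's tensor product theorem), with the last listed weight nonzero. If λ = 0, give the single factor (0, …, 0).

((11, 11, 12, 5, 3, 12, 11, 7), (7, 2, 7, 7, 4, 0, 3, 9), (0, 3, 1, 4, 4, 8, 0, 0), (5, 10, 3, 1, 6, 8, 8, 10))

Change of basis e → ω: c = M·v where v = (74013, -27865, -124381, -17626, 29026, 9445, 2162, 52541):
  c_1 = (-1)·(74013) + (2)·(-27865) + (0)·(-124381) + (-2)·(-17626) + 1·29026 + 3·9445 + (-2)·(2162) + 1·52541 = 11087
  c_2 = 0·74013 + (1)·(-27865) + (0)·(-124381) + (0)·(-17626) + 0·29026 + 0·9445 + (-1)·(2162) + 1·52541 = 22514
  c_3 = (-1)·(74013) + (0)·(-27865) + (0)·(-124381) + (0)·(-17626) + 0·29026 + 3·9445 + 0·2162 + 1·52541 = 6863
  c_4 = 5·74013 + (-4)·(-27865) + (-1)·(-124381) + (0)·(-17626) + 0·29026 + (-14)·(9445) + 1·2162 + (-9)·(52541) = 2969
  c_5 = (-1)·(74013) + (1)·(-27865) + (0)·(-124381) + (1)·(-17626) + 0·29026 + 3·9445 + 0·2162 + 2·52541 = 13913
  c_6 = 1·74013 + (-3)·(-27865) + (0)·(-124381) + (2)·(-17626) + (-1)·(29026) + (-3)·(9445) + 3·2162 + (-1)·(52541) = 18940
  c_7 = 0·74013 + (0)·(-27865) + (0)·(-124381) + (-1)·(-17626) + 0·29026 + 0·9445 + 0·2162 + 0·52541 = 17626
  c_8 = (-1)·(74013) + (1)·(-27865) + (0)·(-124381) + (0)·(-17626) + 0·29026 + 2·9445 + 0·2162 + 2·52541 = 22094
Writing each c_i in base p = 13:
  c_1 = 11087 = 11·13^0 + 7·13^1 + 0·13^2 + 5·13^3
  c_2 = 22514 = 11·13^0 + 2·13^1 + 3·13^2 + 10·13^3
  c_3 = 6863 = 12·13^0 + 7·13^1 + 1·13^2 + 3·13^3
  c_4 = 2969 = 5·13^0 + 7·13^1 + 4·13^2 + 1·13^3
  c_5 = 13913 = 3·13^0 + 4·13^1 + 4·13^2 + 6·13^3
  c_6 = 18940 = 12·13^0 + 0·13^1 + 8·13^2 + 8·13^3
  c_7 = 17626 = 11·13^0 + 3·13^1 + 0·13^2 + 8·13^3
  c_8 = 22094 = 7·13^0 + 9·13^1 + 0·13^2 + 10·13^3
Factor λ_0 = (11, 11, 12, 5, 3, 12, 11, 7)
Factor λ_1 = (7, 2, 7, 7, 4, 0, 3, 9)
Factor λ_2 = (0, 3, 1, 4, 4, 8, 0, 0)
Factor λ_3 = (5, 10, 3, 1, 6, 8, 8, 10)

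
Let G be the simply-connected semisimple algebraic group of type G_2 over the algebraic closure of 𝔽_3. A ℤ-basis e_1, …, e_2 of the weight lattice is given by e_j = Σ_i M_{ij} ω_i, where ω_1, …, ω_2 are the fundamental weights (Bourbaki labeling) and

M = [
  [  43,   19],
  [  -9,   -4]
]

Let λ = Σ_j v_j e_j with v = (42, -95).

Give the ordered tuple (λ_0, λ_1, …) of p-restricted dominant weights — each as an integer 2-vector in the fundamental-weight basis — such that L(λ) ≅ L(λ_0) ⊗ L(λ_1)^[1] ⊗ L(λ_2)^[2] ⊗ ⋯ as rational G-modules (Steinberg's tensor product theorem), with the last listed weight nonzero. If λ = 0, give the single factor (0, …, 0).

((1, 2),)

ω-coordinates c = M·v, v = (42, -95):
  c_1 = (43)·(42) + (19)·(-95) = 1
  c_2 = (-9)·(42) + (-4)·(-95) = 2
Expand coordinatewise in base 3:
  c_1 = 1 = 1·3^0
  c_2 = 2 = 2·3^0
Factor λ_0 = (1, 2)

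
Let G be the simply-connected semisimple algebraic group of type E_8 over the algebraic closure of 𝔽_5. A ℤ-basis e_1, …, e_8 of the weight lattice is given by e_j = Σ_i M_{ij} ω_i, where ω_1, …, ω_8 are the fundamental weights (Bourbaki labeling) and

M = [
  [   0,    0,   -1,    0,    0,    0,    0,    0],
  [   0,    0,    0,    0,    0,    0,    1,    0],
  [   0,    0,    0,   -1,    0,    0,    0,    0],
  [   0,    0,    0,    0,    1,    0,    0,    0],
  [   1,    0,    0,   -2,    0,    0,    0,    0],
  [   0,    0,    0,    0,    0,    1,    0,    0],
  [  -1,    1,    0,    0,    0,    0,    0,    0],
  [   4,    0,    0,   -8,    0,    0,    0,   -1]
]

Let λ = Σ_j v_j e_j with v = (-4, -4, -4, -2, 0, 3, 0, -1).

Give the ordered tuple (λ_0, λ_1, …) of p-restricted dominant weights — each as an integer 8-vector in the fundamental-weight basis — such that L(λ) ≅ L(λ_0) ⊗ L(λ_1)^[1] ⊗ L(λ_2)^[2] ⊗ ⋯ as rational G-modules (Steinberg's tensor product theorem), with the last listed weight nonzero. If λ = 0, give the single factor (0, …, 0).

ω-coordinates c = M·v, v = (-4, -4, -4, -2, 0, 3, 0, -1):
  c_1 = (0)·(-4) + (0)·(-4) + (-1)·(-4) + (0)·(-2) + (0)·(0) + (0)·(3) + (0)·(0) + (0)·(-1) = 4
  c_2 = (0)·(-4) + (0)·(-4) + (0)·(-4) + (0)·(-2) + (0)·(0) + (0)·(3) + (1)·(0) + (0)·(-1) = 0
  c_3 = (0)·(-4) + (0)·(-4) + (0)·(-4) + (-1)·(-2) + (0)·(0) + (0)·(3) + (0)·(0) + (0)·(-1) = 2
  c_4 = (0)·(-4) + (0)·(-4) + (0)·(-4) + (0)·(-2) + (1)·(0) + (0)·(3) + (0)·(0) + (0)·(-1) = 0
  c_5 = (1)·(-4) + (0)·(-4) + (0)·(-4) + (-2)·(-2) + (0)·(0) + (0)·(3) + (0)·(0) + (0)·(-1) = 0
  c_6 = (0)·(-4) + (0)·(-4) + (0)·(-4) + (0)·(-2) + (0)·(0) + (1)·(3) + (0)·(0) + (0)·(-1) = 3
  c_7 = (-1)·(-4) + (1)·(-4) + (0)·(-4) + (0)·(-2) + (0)·(0) + (0)·(3) + (0)·(0) + (0)·(-1) = 0
  c_8 = (4)·(-4) + (0)·(-4) + (0)·(-4) + (-8)·(-2) + (0)·(0) + (0)·(3) + (0)·(0) + (-1)·(-1) = 1
Writing each c_i in base p = 5:
  c_1 = 4 = 4·5^0
  c_2 = 0
  c_3 = 2 = 2·5^0
  c_4 = 0
  c_5 = 0
  c_6 = 3 = 3·5^0
  c_7 = 0
  c_8 = 1 = 1·5^0
λ_0 = (4, 0, 2, 0, 0, 3, 0, 1)

((4, 0, 2, 0, 0, 3, 0, 1),)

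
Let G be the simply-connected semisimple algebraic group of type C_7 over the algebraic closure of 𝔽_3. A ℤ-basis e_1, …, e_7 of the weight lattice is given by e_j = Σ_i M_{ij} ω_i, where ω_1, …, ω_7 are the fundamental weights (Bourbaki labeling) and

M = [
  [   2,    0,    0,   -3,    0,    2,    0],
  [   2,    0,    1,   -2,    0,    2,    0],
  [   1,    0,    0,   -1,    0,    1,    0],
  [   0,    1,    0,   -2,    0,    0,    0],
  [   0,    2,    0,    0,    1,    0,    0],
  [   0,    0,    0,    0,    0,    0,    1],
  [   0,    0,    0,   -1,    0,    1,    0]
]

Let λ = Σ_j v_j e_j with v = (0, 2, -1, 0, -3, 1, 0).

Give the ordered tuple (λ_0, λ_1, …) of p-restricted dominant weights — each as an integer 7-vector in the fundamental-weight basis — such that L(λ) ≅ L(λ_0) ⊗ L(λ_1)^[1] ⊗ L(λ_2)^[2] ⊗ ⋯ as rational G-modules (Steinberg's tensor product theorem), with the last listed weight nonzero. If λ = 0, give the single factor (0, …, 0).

((2, 1, 1, 2, 1, 0, 1),)

Change of basis e → ω: c = M·v where v = (0, 2, -1, 0, -3, 1, 0):
  c_1 = (2)·(0) + (0)·(2) + (0)·(-1) + (-3)·(0) + (0)·(-3) + (2)·(1) + (0)·(0) = 2
  c_2 = (2)·(0) + (0)·(2) + (1)·(-1) + (-2)·(0) + (0)·(-3) + (2)·(1) + (0)·(0) = 1
  c_3 = (1)·(0) + (0)·(2) + (0)·(-1) + (-1)·(0) + (0)·(-3) + (1)·(1) + (0)·(0) = 1
  c_4 = (0)·(0) + (1)·(2) + (0)·(-1) + (-2)·(0) + (0)·(-3) + (0)·(1) + (0)·(0) = 2
  c_5 = (0)·(0) + (2)·(2) + (0)·(-1) + (0)·(0) + (1)·(-3) + (0)·(1) + (0)·(0) = 1
  c_6 = (0)·(0) + (0)·(2) + (0)·(-1) + (0)·(0) + (0)·(-3) + (0)·(1) + (1)·(0) = 0
  c_7 = (0)·(0) + (0)·(2) + (0)·(-1) + (-1)·(0) + (0)·(-3) + (1)·(1) + (0)·(0) = 1
Expand coordinatewise in base 3:
  c_1 = 2 = 2·3^0
  c_2 = 1 = 1·3^0
  c_3 = 1 = 1·3^0
  c_4 = 2 = 2·3^0
  c_5 = 1 = 1·3^0
  c_6 = 0
  c_7 = 1 = 1·3^0
p-restricted factor λ_0 = (2, 1, 1, 2, 1, 0, 1)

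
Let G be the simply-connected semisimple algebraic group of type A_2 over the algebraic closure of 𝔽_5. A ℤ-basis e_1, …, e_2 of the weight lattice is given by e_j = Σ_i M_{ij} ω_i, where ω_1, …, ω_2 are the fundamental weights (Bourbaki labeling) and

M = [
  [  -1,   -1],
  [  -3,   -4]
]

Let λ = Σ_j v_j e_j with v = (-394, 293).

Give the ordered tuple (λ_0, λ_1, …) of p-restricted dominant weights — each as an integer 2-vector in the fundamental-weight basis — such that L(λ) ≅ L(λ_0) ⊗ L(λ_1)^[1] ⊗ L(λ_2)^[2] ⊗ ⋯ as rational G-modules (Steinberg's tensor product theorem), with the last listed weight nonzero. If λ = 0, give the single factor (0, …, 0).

Converting to the ω-basis (c_i = row i of M dotted with v = (-394, 293)):
  c_1 = -1*-394 + -1*293 = 101
  c_2 = -3*-394 + -4*293 = 10
Expand coordinatewise in base 5:
  c_1 = 101 = 1·5^0 + 0·5^1 + 4·5^2
  c_2 = 10 = 0·5^0 + 2·5^1
λ_0 = (1, 0)
λ_1 = (0, 2)
λ_2 = (4, 0)

((1, 0), (0, 2), (4, 0))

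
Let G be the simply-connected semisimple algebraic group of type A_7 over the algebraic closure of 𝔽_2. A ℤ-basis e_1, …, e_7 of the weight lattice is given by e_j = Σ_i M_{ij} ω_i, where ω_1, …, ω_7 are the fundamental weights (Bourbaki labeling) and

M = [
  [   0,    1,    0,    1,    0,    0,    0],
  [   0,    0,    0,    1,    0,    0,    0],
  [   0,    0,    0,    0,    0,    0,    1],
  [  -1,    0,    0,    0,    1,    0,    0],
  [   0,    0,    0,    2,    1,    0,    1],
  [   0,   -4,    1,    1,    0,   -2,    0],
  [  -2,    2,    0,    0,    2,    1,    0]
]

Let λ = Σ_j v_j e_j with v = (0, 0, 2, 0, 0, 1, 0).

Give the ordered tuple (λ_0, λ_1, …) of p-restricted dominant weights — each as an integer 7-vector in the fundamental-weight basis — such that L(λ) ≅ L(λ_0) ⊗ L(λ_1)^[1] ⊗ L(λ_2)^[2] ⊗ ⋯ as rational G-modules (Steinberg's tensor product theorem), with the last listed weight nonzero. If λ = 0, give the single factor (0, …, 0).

((0, 0, 0, 0, 0, 0, 1),)

Compute c_i = Σ_j M_{ij} v_j with v = (0, 0, 2, 0, 0, 1, 0):
  c_1 = (0)·(0) + (1)·(0) + (0)·(2) + (1)·(0) + (0)·(0) + (0)·(1) + (0)·(0) = 0
  c_2 = (0)·(0) + (0)·(0) + (0)·(2) + (1)·(0) + (0)·(0) + (0)·(1) + (0)·(0) = 0
  c_3 = (0)·(0) + (0)·(0) + (0)·(2) + (0)·(0) + (0)·(0) + (0)·(1) + (1)·(0) = 0
  c_4 = (-1)·(0) + (0)·(0) + (0)·(2) + (0)·(0) + (1)·(0) + (0)·(1) + (0)·(0) = 0
  c_5 = (0)·(0) + (0)·(0) + (0)·(2) + (2)·(0) + (1)·(0) + (0)·(1) + (1)·(0) = 0
  c_6 = (0)·(0) + (-4)·(0) + (1)·(2) + (1)·(0) + (0)·(0) + (-2)·(1) + (0)·(0) = 0
  c_7 = (-2)·(0) + (2)·(0) + (0)·(2) + (0)·(0) + (2)·(0) + (1)·(1) + (0)·(0) = 1
Expand coordinatewise in base 2:
  c_1 = 0
  c_2 = 0
  c_3 = 0
  c_4 = 0
  c_5 = 0
  c_6 = 0
  c_7 = 1 = 1·2^0
p-restricted factor λ_0 = (0, 0, 0, 0, 0, 0, 1)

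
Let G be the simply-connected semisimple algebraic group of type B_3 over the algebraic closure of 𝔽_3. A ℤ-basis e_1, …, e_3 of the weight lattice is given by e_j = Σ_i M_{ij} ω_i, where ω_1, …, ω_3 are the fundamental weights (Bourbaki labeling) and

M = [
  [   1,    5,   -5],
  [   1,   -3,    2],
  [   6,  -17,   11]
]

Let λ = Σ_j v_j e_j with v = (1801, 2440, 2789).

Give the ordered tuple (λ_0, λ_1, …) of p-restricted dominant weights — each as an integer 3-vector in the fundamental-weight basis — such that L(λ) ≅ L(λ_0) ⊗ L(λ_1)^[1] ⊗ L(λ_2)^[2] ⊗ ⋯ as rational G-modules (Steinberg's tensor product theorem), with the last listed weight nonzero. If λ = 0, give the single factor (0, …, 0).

((2, 2, 2), (0, 1, 1), (0, 0, 0), (2, 2, 0))

Converting to the ω-basis (c_i = row i of M dotted with v = (1801, 2440, 2789)):
  c_1 = 1·1801 + 5·2440 + (-5)·(2789) = 56
  c_2 = 1·1801 + (-3)·(2440) + 2·2789 = 59
  c_3 = 6·1801 + (-17)·(2440) + 11·2789 = 5
Base-3 expansion of each c_i:
  c_1 = 56 = 2·3^0 + 0·3^1 + 0·3^2 + 2·3^3
  c_2 = 59 = 2·3^0 + 1·3^1 + 0·3^2 + 2·3^3
  c_3 = 5 = 2·3^0 + 1·3^1
Factor λ_0 = (2, 2, 2)
Factor λ_1 = (0, 1, 1)
Factor λ_2 = (0, 0, 0)
Factor λ_3 = (2, 2, 0)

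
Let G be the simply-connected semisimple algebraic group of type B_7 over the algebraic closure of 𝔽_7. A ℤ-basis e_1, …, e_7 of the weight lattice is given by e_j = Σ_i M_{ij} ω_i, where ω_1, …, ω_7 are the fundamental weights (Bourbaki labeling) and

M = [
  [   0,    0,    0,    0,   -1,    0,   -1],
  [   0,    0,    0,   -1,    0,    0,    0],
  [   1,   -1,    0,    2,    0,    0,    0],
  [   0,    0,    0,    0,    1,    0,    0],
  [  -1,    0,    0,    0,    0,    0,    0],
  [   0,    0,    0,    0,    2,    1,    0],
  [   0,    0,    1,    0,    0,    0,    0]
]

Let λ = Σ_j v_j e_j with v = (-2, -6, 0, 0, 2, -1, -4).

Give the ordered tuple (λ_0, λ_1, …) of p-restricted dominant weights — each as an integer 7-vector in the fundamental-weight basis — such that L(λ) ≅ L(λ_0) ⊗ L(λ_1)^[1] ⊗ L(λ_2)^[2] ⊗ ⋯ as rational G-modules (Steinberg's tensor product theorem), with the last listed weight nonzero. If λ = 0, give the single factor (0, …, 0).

In the fundamental-weight basis, λ has coordinates c = M·v (v = (-2, -6, 0, 0, 2, -1, -4)):
  c_1 = (0)·(-2) + (0)·(-6) + 0·0 + 0·0 + (-1)·(2) + (0)·(-1) + (-1)·(-4) = 2
  c_2 = (0)·(-2) + (0)·(-6) + 0·0 + (-1)·(0) + 0·2 + (0)·(-1) + (0)·(-4) = 0
  c_3 = (1)·(-2) + (-1)·(-6) + 0·0 + 2·0 + 0·2 + (0)·(-1) + (0)·(-4) = 4
  c_4 = (0)·(-2) + (0)·(-6) + 0·0 + 0·0 + 1·2 + (0)·(-1) + (0)·(-4) = 2
  c_5 = (-1)·(-2) + (0)·(-6) + 0·0 + 0·0 + 0·2 + (0)·(-1) + (0)·(-4) = 2
  c_6 = (0)·(-2) + (0)·(-6) + 0·0 + 0·0 + 2·2 + (1)·(-1) + (0)·(-4) = 3
  c_7 = (0)·(-2) + (0)·(-6) + 1·0 + 0·0 + 0·2 + (0)·(-1) + (0)·(-4) = 0
Writing each c_i in base p = 7:
  c_1 = 2 = 2·7^0
  c_2 = 0
  c_3 = 4 = 4·7^0
  c_4 = 2 = 2·7^0
  c_5 = 2 = 2·7^0
  c_6 = 3 = 3·7^0
  c_7 = 0
λ_0 = (2, 0, 4, 2, 2, 3, 0)

((2, 0, 4, 2, 2, 3, 0),)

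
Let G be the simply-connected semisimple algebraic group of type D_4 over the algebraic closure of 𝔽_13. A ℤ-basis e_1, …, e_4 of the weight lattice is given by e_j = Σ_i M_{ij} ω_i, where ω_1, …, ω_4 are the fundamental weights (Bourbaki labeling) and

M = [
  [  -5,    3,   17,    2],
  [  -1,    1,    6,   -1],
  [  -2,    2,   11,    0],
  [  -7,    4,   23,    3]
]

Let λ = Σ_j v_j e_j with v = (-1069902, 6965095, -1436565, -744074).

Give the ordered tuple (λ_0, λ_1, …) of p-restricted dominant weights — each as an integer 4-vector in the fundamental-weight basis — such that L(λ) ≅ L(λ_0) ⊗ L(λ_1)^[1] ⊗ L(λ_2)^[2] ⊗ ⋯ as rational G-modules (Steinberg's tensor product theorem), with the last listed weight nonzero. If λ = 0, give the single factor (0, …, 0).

Converting to the ω-basis (c_i = row i of M dotted with v = (-1069902, 6965095, -1436565, -744074)):
  c_1 = -5*-1069902 + 3*6965095 + 17*-1436565 + 2*-744074 = 335042
  c_2 = -1*-1069902 + 1*6965095 + 6*-1436565 + -1*-744074 = 159681
  c_3 = -2*-1069902 + 2*6965095 + 11*-1436565 + 0*-744074 = 267779
  c_4 = -7*-1069902 + 4*6965095 + 23*-1436565 + 3*-744074 = 76477
Base-13 expansion of each c_i:
  c_1 = 335042 = 6·13^0 + 6·13^1 + 6·13^2 + 9·13^3 + 11·13^4
  c_2 = 159681 = 2·13^0 + 11·13^1 + 8·13^2 + 7·13^3 + 5·13^4
  c_3 = 267779 = 5·13^0 + 6·13^1 + 11·13^2 + 4·13^3 + 9·13^4
  c_4 = 76477 = 11·13^0 + 6·13^1 + 10·13^2 + 8·13^3 + 2·13^4
p-restricted factor λ_0 = (6, 2, 5, 11)
p-restricted factor λ_1 = (6, 11, 6, 6)
p-restricted factor λ_2 = (6, 8, 11, 10)
p-restricted factor λ_3 = (9, 7, 4, 8)
p-restricted factor λ_4 = (11, 5, 9, 2)

((6, 2, 5, 11), (6, 11, 6, 6), (6, 8, 11, 10), (9, 7, 4, 8), (11, 5, 9, 2))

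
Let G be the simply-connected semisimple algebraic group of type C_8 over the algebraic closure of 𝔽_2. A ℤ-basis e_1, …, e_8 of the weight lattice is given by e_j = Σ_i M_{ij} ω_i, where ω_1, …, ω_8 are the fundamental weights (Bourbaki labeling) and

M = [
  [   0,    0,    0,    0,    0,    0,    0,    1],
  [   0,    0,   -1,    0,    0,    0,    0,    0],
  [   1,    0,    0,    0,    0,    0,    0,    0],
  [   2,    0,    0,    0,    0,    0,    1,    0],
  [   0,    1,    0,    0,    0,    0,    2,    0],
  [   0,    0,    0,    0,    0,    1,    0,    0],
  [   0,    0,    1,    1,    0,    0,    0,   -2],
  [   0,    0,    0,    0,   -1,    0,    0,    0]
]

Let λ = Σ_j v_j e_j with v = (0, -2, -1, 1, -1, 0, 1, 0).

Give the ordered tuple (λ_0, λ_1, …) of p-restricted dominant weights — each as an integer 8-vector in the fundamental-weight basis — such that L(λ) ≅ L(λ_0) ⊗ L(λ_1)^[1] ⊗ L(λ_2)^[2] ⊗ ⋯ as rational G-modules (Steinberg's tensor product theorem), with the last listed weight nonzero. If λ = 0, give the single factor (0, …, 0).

((0, 1, 0, 1, 0, 0, 0, 1),)

Change of basis e → ω: c = M·v where v = (0, -2, -1, 1, -1, 0, 1, 0):
  c_1 = (0)·(0) + (0)·(-2) + (0)·(-1) + (0)·(1) + (0)·(-1) + (0)·(0) + (0)·(1) + (1)·(0) = 0
  c_2 = (0)·(0) + (0)·(-2) + (-1)·(-1) + (0)·(1) + (0)·(-1) + (0)·(0) + (0)·(1) + (0)·(0) = 1
  c_3 = (1)·(0) + (0)·(-2) + (0)·(-1) + (0)·(1) + (0)·(-1) + (0)·(0) + (0)·(1) + (0)·(0) = 0
  c_4 = (2)·(0) + (0)·(-2) + (0)·(-1) + (0)·(1) + (0)·(-1) + (0)·(0) + (1)·(1) + (0)·(0) = 1
  c_5 = (0)·(0) + (1)·(-2) + (0)·(-1) + (0)·(1) + (0)·(-1) + (0)·(0) + (2)·(1) + (0)·(0) = 0
  c_6 = (0)·(0) + (0)·(-2) + (0)·(-1) + (0)·(1) + (0)·(-1) + (1)·(0) + (0)·(1) + (0)·(0) = 0
  c_7 = (0)·(0) + (0)·(-2) + (1)·(-1) + (1)·(1) + (0)·(-1) + (0)·(0) + (0)·(1) + (-2)·(0) = 0
  c_8 = (0)·(0) + (0)·(-2) + (0)·(-1) + (0)·(1) + (-1)·(-1) + (0)·(0) + (0)·(1) + (0)·(0) = 1
Writing each c_i in base p = 2:
  c_1 = 0
  c_2 = 1 = 1·2^0
  c_3 = 0
  c_4 = 1 = 1·2^0
  c_5 = 0
  c_6 = 0
  c_7 = 0
  c_8 = 1 = 1·2^0
Factor λ_0 = (0, 1, 0, 1, 0, 0, 0, 1)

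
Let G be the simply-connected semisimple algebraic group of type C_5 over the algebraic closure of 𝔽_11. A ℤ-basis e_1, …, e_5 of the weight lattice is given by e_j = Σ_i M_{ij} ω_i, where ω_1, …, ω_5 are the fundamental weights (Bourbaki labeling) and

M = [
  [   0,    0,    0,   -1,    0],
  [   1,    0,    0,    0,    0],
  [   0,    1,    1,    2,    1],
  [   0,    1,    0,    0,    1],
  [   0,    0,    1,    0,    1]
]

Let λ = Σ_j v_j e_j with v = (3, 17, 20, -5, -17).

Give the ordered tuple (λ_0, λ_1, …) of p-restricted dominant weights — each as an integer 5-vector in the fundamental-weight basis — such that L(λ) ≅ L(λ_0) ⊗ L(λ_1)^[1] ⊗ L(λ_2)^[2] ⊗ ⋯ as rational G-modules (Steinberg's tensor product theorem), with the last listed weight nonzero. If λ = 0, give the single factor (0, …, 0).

Converting to the ω-basis (c_i = row i of M dotted with v = (3, 17, 20, -5, -17)):
  c_1 = 0*3 + 0*17 + 0*20 + -1*-5 + 0*-17 = 5
  c_2 = 1*3 + 0*17 + 0*20 + 0*-5 + 0*-17 = 3
  c_3 = 0*3 + 1*17 + 1*20 + 2*-5 + 1*-17 = 10
  c_4 = 0*3 + 1*17 + 0*20 + 0*-5 + 1*-17 = 0
  c_5 = 0*3 + 0*17 + 1*20 + 0*-5 + 1*-17 = 3
Base-11 expansion of each c_i:
  c_1 = 5 = 5·11^0
  c_2 = 3 = 3·11^0
  c_3 = 10 = 10·11^0
  c_4 = 0
  c_5 = 3 = 3·11^0
λ_0 = (5, 3, 10, 0, 3)

((5, 3, 10, 0, 3),)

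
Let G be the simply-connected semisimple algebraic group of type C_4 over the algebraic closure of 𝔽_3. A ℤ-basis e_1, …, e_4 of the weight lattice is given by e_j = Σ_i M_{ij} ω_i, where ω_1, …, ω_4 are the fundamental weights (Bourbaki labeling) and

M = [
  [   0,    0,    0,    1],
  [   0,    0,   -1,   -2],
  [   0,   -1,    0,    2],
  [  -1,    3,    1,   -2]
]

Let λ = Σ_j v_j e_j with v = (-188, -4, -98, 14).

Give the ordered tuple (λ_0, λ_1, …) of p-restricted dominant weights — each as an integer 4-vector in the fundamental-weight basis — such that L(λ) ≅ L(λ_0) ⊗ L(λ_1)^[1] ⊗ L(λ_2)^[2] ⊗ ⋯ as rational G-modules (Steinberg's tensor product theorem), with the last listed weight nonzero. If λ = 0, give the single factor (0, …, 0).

((2, 1, 2, 2), (1, 2, 1, 1), (1, 1, 0, 2), (0, 2, 1, 1))

ω-coordinates c = M·v, v = (-188, -4, -98, 14):
  c_1 = (0)·(-188) + (0)·(-4) + (0)·(-98) + 1·14 = 14
  c_2 = (0)·(-188) + (0)·(-4) + (-1)·(-98) + (-2)·(14) = 70
  c_3 = (0)·(-188) + (-1)·(-4) + (0)·(-98) + 2·14 = 32
  c_4 = (-1)·(-188) + (3)·(-4) + (1)·(-98) + (-2)·(14) = 50
Expand coordinatewise in base 3:
  c_1 = 14 = 2·3^0 + 1·3^1 + 1·3^2
  c_2 = 70 = 1·3^0 + 2·3^1 + 1·3^2 + 2·3^3
  c_3 = 32 = 2·3^0 + 1·3^1 + 0·3^2 + 1·3^3
  c_4 = 50 = 2·3^0 + 1·3^1 + 2·3^2 + 1·3^3
p-restricted factor λ_0 = (2, 1, 2, 2)
p-restricted factor λ_1 = (1, 2, 1, 1)
p-restricted factor λ_2 = (1, 1, 0, 2)
p-restricted factor λ_3 = (0, 2, 1, 1)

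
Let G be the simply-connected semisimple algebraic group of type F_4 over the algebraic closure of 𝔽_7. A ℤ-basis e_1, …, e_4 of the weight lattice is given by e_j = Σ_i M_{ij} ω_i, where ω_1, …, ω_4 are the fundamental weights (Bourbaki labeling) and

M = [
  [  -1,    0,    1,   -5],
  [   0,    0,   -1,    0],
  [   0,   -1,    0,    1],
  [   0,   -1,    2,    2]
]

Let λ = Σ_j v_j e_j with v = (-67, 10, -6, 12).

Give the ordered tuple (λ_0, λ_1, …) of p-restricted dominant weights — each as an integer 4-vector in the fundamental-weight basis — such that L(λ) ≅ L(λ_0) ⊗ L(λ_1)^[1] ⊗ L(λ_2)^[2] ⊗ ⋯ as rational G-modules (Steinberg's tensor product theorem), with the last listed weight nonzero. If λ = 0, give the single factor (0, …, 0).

Change of basis e → ω: c = M·v where v = (-67, 10, -6, 12):
  c_1 = -1*-67 + 0*10 + 1*-6 + -5*12 = 1
  c_2 = 0*-67 + 0*10 + -1*-6 + 0*12 = 6
  c_3 = 0*-67 + -1*10 + 0*-6 + 1*12 = 2
  c_4 = 0*-67 + -1*10 + 2*-6 + 2*12 = 2
Writing each c_i in base p = 7:
  c_1 = 1 = 1·7^0
  c_2 = 6 = 6·7^0
  c_3 = 2 = 2·7^0
  c_4 = 2 = 2·7^0
p-restricted factor λ_0 = (1, 6, 2, 2)

((1, 6, 2, 2),)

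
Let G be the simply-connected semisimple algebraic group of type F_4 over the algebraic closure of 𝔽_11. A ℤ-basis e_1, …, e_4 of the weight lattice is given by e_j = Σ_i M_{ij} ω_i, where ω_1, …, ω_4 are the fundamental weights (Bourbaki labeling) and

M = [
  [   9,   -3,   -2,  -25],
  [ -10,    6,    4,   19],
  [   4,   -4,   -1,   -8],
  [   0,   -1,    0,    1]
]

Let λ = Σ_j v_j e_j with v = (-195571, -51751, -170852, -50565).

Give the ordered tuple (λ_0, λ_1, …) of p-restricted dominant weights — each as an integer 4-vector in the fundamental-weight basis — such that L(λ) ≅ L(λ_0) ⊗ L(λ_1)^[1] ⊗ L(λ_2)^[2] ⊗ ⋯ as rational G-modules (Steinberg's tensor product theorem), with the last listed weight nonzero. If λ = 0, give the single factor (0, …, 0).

((8, 5, 4, 9), (8, 8, 8, 8), (7, 8, 0, 9))

Compute c_i = Σ_j M_{ij} v_j with v = (-195571, -51751, -170852, -50565):
  c_1 = (9)·(-195571) + (-3)·(-51751) + (-2)·(-170852) + (-25)·(-50565) = 943
  c_2 = (-10)·(-195571) + (6)·(-51751) + (4)·(-170852) + (19)·(-50565) = 1061
  c_3 = (4)·(-195571) + (-4)·(-51751) + (-1)·(-170852) + (-8)·(-50565) = 92
  c_4 = (0)·(-195571) + (-1)·(-51751) + (0)·(-170852) + (1)·(-50565) = 1186
p = 11; digits c_i = Σ_j d_{ij}·11^j, 0 ≤ d_{ij} < 11:
  c_1 = 943 = 8·11^0 + 8·11^1 + 7·11^2
  c_2 = 1061 = 5·11^0 + 8·11^1 + 8·11^2
  c_3 = 92 = 4·11^0 + 8·11^1
  c_4 = 1186 = 9·11^0 + 8·11^1 + 9·11^2
Factor λ_0 = (8, 5, 4, 9)
Factor λ_1 = (8, 8, 8, 8)
Factor λ_2 = (7, 8, 0, 9)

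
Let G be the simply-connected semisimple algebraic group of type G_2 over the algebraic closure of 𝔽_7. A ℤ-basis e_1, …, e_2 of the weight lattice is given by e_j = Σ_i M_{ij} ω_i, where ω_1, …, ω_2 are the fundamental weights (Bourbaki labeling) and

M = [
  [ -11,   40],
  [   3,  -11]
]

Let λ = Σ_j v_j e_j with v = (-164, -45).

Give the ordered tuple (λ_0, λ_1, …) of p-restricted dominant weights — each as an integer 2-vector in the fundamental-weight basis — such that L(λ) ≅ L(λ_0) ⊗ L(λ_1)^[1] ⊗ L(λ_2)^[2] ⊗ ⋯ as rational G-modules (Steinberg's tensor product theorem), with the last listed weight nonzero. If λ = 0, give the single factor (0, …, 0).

((4, 3),)

Compute c_i = Σ_j M_{ij} v_j with v = (-164, -45):
  c_1 = (-11)·(-164) + (40)·(-45) = 4
  c_2 = (3)·(-164) + (-11)·(-45) = 3
p = 7; digits c_i = Σ_j d_{ij}·7^j, 0 ≤ d_{ij} < 7:
  c_1 = 4 = 4·7^0
  c_2 = 3 = 3·7^0
Factor λ_0 = (4, 3)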